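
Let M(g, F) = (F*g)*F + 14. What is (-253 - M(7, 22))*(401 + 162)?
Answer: -2057765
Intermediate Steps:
M(g, F) = 14 + g*F² (M(g, F) = g*F² + 14 = 14 + g*F²)
(-253 - M(7, 22))*(401 + 162) = (-253 - (14 + 7*22²))*(401 + 162) = (-253 - (14 + 7*484))*563 = (-253 - (14 + 3388))*563 = (-253 - 1*3402)*563 = (-253 - 3402)*563 = -3655*563 = -2057765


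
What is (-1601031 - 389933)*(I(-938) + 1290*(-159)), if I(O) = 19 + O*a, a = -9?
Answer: 391521079636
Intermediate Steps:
I(O) = 19 - 9*O (I(O) = 19 + O*(-9) = 19 - 9*O)
(-1601031 - 389933)*(I(-938) + 1290*(-159)) = (-1601031 - 389933)*((19 - 9*(-938)) + 1290*(-159)) = -1990964*((19 + 8442) - 205110) = -1990964*(8461 - 205110) = -1990964*(-196649) = 391521079636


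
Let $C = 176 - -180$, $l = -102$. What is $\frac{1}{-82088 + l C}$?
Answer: $- \frac{1}{118400} \approx -8.4459 \cdot 10^{-6}$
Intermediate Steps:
$C = 356$ ($C = 176 + 180 = 356$)
$\frac{1}{-82088 + l C} = \frac{1}{-82088 - 36312} = \frac{1}{-118400} = - \frac{1}{118400}$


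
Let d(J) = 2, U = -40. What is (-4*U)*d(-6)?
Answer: 320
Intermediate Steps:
(-4*U)*d(-6) = -4*(-40)*2 = 160*2 = 320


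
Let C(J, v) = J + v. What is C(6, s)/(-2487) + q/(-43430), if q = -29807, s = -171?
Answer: 27098653/36003470 ≈ 0.75267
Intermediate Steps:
C(6, s)/(-2487) + q/(-43430) = (6 - 171)/(-2487) - 29807/(-43430) = -165*(-1/2487) - 29807*(-1/43430) = 55/829 + 29807/43430 = 27098653/36003470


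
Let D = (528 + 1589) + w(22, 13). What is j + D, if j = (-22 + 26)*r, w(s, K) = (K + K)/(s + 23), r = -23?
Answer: 91151/45 ≈ 2025.6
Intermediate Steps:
w(s, K) = 2*K/(23 + s) (w(s, K) = (2*K)/(23 + s) = 2*K/(23 + s))
j = -92 (j = (-22 + 26)*(-23) = 4*(-23) = -92)
D = 95291/45 (D = (528 + 1589) + 2*13/(23 + 22) = 2117 + 2*13/45 = 2117 + 2*13*(1/45) = 2117 + 26/45 = 95291/45 ≈ 2117.6)
j + D = -92 + 95291/45 = 91151/45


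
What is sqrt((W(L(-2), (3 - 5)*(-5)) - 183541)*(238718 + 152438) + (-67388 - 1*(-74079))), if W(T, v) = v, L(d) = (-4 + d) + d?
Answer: I*sqrt(71789245145) ≈ 2.6794e+5*I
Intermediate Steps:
L(d) = -4 + 2*d
sqrt((W(L(-2), (3 - 5)*(-5)) - 183541)*(238718 + 152438) + (-67388 - 1*(-74079))) = sqrt(((3 - 5)*(-5) - 183541)*(238718 + 152438) + (-67388 - 1*(-74079))) = sqrt((-2*(-5) - 183541)*391156 + (-67388 + 74079)) = sqrt((10 - 183541)*391156 + 6691) = sqrt(-183531*391156 + 6691) = sqrt(-71789251836 + 6691) = sqrt(-71789245145) = I*sqrt(71789245145)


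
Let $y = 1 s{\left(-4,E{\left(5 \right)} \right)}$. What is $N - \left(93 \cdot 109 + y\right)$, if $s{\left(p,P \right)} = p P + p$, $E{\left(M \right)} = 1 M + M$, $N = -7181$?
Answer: $-17274$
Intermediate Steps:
$E{\left(M \right)} = 2 M$ ($E{\left(M \right)} = M + M = 2 M$)
$s{\left(p,P \right)} = p + P p$ ($s{\left(p,P \right)} = P p + p = p + P p$)
$y = -44$ ($y = 1 \left(- 4 \left(1 + 2 \cdot 5\right)\right) = 1 \left(- 4 \left(1 + 10\right)\right) = 1 \left(\left(-4\right) 11\right) = 1 \left(-44\right) = -44$)
$N - \left(93 \cdot 109 + y\right) = -7181 - \left(93 \cdot 109 - 44\right) = -7181 - \left(10137 - 44\right) = -7181 - 10093 = -17274$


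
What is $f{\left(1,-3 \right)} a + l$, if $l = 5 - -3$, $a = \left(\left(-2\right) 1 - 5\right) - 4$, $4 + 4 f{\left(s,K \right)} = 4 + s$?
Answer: $\frac{21}{4} \approx 5.25$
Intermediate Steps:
$f{\left(s,K \right)} = \frac{s}{4}$ ($f{\left(s,K \right)} = -1 + \frac{4 + s}{4} = -1 + \left(1 + \frac{s}{4}\right) = \frac{s}{4}$)
$a = -11$ ($a = \left(-2 - 5\right) - 4 = -7 - 4 = -11$)
$l = 8$ ($l = 5 + 3 = 8$)
$f{\left(1,-3 \right)} a + l = \frac{1}{4} \cdot 1 \left(-11\right) + 8 = \frac{1}{4} \left(-11\right) + 8 = - \frac{11}{4} + 8 = \frac{21}{4}$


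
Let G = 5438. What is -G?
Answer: -5438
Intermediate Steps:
-G = -1*5438 = -5438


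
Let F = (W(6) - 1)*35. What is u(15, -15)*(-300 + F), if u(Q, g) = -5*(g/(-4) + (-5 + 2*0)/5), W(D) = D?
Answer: 6875/4 ≈ 1718.8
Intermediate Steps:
u(Q, g) = 5 + 5*g/4 (u(Q, g) = -5*(g*(-1/4) + (-5 + 0)*(1/5)) = -5*(-g/4 - 5*1/5) = -5*(-g/4 - 1) = -5*(-1 - g/4) = 5 + 5*g/4)
F = 175 (F = (6 - 1)*35 = 5*35 = 175)
u(15, -15)*(-300 + F) = (5 + (5/4)*(-15))*(-300 + 175) = (5 - 75/4)*(-125) = -55/4*(-125) = 6875/4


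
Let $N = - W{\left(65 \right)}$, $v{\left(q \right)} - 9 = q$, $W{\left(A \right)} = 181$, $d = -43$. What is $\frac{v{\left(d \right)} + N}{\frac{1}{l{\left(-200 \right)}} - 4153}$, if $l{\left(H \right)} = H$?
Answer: $\frac{43000}{830601} \approx 0.05177$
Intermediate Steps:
$v{\left(q \right)} = 9 + q$
$N = -181$ ($N = \left(-1\right) 181 = -181$)
$\frac{v{\left(d \right)} + N}{\frac{1}{l{\left(-200 \right)}} - 4153} = \frac{\left(9 - 43\right) - 181}{\frac{1}{-200} - 4153} = \frac{-34 - 181}{- \frac{1}{200} - 4153} = - \frac{215}{- \frac{830601}{200}} = \left(-215\right) \left(- \frac{200}{830601}\right) = \frac{43000}{830601}$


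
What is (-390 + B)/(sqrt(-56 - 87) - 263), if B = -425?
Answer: 214345/69312 + 815*I*sqrt(143)/69312 ≈ 3.0925 + 0.14061*I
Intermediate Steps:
(-390 + B)/(sqrt(-56 - 87) - 263) = (-390 - 425)/(sqrt(-56 - 87) - 263) = -815/(sqrt(-143) - 263) = -815/(I*sqrt(143) - 263) = -815/(-263 + I*sqrt(143))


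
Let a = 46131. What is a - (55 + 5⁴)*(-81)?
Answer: 101211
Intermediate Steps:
a - (55 + 5⁴)*(-81) = 46131 - (55 + 5⁴)*(-81) = 46131 - (55 + 625)*(-81) = 46131 - 680*(-81) = 46131 - 1*(-55080) = 46131 + 55080 = 101211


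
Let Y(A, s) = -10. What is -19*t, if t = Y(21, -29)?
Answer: 190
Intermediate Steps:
t = -10
-19*t = -19*(-10) = 190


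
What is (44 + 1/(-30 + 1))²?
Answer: 1625625/841 ≈ 1933.0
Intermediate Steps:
(44 + 1/(-30 + 1))² = (44 + 1/(-29))² = (44 - 1/29)² = (1275/29)² = 1625625/841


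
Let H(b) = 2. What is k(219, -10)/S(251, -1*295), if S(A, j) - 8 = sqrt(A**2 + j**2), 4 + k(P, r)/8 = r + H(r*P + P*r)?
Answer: 384/74981 - 48*sqrt(150026)/74981 ≈ -0.24283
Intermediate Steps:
k(P, r) = -16 + 8*r (k(P, r) = -32 + 8*(r + 2) = -32 + 8*(2 + r) = -32 + (16 + 8*r) = -16 + 8*r)
S(A, j) = 8 + sqrt(A**2 + j**2)
k(219, -10)/S(251, -1*295) = (-16 + 8*(-10))/(8 + sqrt(251**2 + (-1*295)**2)) = (-16 - 80)/(8 + sqrt(63001 + (-295)**2)) = -96/(8 + sqrt(63001 + 87025)) = -96/(8 + sqrt(150026))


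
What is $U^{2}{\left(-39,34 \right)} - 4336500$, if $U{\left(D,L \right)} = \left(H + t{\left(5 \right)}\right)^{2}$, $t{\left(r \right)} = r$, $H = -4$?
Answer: $-4336499$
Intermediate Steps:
$U{\left(D,L \right)} = 1$ ($U{\left(D,L \right)} = \left(-4 + 5\right)^{2} = 1^{2} = 1$)
$U^{2}{\left(-39,34 \right)} - 4336500 = 1^{2} - 4336500 = 1 - 4336500 = -4336499$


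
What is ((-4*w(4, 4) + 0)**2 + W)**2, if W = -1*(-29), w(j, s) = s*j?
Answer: 17015625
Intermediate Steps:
w(j, s) = j*s
W = 29
((-4*w(4, 4) + 0)**2 + W)**2 = ((-16*4 + 0)**2 + 29)**2 = ((-4*16 + 0)**2 + 29)**2 = ((-64 + 0)**2 + 29)**2 = ((-64)**2 + 29)**2 = (4096 + 29)**2 = 4125**2 = 17015625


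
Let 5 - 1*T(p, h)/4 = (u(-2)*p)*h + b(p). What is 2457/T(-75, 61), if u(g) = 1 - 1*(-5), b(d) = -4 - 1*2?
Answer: 351/15692 ≈ 0.022368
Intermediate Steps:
b(d) = -6 (b(d) = -4 - 2 = -6)
u(g) = 6 (u(g) = 1 + 5 = 6)
T(p, h) = 44 - 24*h*p (T(p, h) = 20 - 4*((6*p)*h - 6) = 20 - 4*(6*h*p - 6) = 20 - 4*(-6 + 6*h*p) = 20 + (24 - 24*h*p) = 44 - 24*h*p)
2457/T(-75, 61) = 2457/(44 - 24*61*(-75)) = 2457/(44 + 109800) = 2457/109844 = 2457*(1/109844) = 351/15692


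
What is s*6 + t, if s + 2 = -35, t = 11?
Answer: -211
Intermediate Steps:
s = -37 (s = -2 - 35 = -37)
s*6 + t = -37*6 + 11 = -222 + 11 = -211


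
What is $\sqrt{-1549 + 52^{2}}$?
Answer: $\sqrt{1155} \approx 33.985$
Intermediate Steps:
$\sqrt{-1549 + 52^{2}} = \sqrt{-1549 + 2704} = \sqrt{1155}$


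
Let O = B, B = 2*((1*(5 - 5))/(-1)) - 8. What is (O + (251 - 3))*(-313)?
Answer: -75120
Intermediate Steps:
B = -8 (B = 2*((1*0)*(-1)) - 8 = 2*(0*(-1)) - 8 = 2*0 - 8 = 0 - 8 = -8)
O = -8
(O + (251 - 3))*(-313) = (-8 + (251 - 3))*(-313) = (-8 + 248)*(-313) = 240*(-313) = -75120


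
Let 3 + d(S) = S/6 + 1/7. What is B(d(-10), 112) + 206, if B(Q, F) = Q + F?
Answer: 6583/21 ≈ 313.48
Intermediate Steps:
d(S) = -20/7 + S/6 (d(S) = -3 + (S/6 + 1/7) = -3 + (1/7 + S/6) = -20/7 + S/6)
B(Q, F) = F + Q
B(d(-10), 112) + 206 = (112 + (-20/7 + (1/6)*(-10))) + 206 = (112 + (-20/7 - 5/3)) + 206 = (112 - 95/21) + 206 = 2257/21 + 206 = 6583/21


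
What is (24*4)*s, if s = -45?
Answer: -4320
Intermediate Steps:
(24*4)*s = (24*4)*(-45) = 96*(-45) = -4320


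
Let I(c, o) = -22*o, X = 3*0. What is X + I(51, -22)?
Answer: 484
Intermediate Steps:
X = 0
X + I(51, -22) = 0 - 22*(-22) = 0 + 484 = 484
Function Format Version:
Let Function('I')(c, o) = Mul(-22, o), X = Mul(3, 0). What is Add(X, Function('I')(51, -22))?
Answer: 484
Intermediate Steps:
X = 0
Add(X, Function('I')(51, -22)) = Add(0, Mul(-22, -22)) = Add(0, 484) = 484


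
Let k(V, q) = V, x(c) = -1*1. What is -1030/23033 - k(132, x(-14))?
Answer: -3041386/23033 ≈ -132.04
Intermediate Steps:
x(c) = -1
-1030/23033 - k(132, x(-14)) = -1030/23033 - 1*132 = -1030*1/23033 - 132 = -1030/23033 - 132 = -3041386/23033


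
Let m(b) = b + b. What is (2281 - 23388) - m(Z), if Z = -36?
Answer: -21035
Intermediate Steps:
m(b) = 2*b
(2281 - 23388) - m(Z) = (2281 - 23388) - 2*(-36) = -21107 - 1*(-72) = -21107 + 72 = -21035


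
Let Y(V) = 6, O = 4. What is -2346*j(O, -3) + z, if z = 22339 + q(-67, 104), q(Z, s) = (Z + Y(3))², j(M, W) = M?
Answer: 16676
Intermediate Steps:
q(Z, s) = (6 + Z)² (q(Z, s) = (Z + 6)² = (6 + Z)²)
z = 26060 (z = 22339 + (6 - 67)² = 22339 + (-61)² = 22339 + 3721 = 26060)
-2346*j(O, -3) + z = -2346*4 + 26060 = -9384 + 26060 = 16676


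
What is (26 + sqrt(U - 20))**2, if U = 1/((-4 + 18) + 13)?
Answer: 17713/27 + 364*I*sqrt(33)/9 ≈ 656.04 + 232.34*I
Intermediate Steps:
U = 1/27 (U = 1/(14 + 13) = 1/27 ≈ 0.037037)
(26 + sqrt(U - 20))**2 = (26 + sqrt(1/27 - 20))**2 = (26 + sqrt(-539/27))**2 = (26 + 7*I*sqrt(33)/9)**2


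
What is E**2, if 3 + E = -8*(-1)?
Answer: 25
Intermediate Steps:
E = 5 (E = -3 - 8*(-1) = -3 + 8 = 5)
E**2 = 5**2 = 25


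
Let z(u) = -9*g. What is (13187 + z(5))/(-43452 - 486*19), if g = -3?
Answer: -6607/26343 ≈ -0.25081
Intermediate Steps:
z(u) = 27 (z(u) = -9*(-3) = 27)
(13187 + z(5))/(-43452 - 486*19) = (13187 + 27)/(-43452 - 486*19) = 13214/(-43452 - 9234) = 13214/(-52686) = 13214*(-1/52686) = -6607/26343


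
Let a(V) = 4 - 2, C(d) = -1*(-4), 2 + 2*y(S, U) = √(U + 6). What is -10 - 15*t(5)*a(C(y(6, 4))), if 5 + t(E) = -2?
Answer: 200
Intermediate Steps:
t(E) = -7 (t(E) = -5 - 2 = -7)
y(S, U) = -1 + √(6 + U)/2 (y(S, U) = -1 + √(U + 6)/2 = -1 + √(6 + U)/2)
C(d) = 4
a(V) = 2
-10 - 15*t(5)*a(C(y(6, 4))) = -10 - (-105)*2 = -10 - 15*(-14) = -10 + 210 = 200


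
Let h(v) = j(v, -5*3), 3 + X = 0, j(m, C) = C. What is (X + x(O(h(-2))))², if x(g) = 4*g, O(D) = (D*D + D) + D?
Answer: 603729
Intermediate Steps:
X = -3 (X = -3 + 0 = -3)
h(v) = -15 (h(v) = -5*3 = -15)
O(D) = D² + 2*D (O(D) = (D² + D) + D = (D + D²) + D = D² + 2*D)
(X + x(O(h(-2))))² = (-3 + 4*(-15*(2 - 15)))² = (-3 + 4*(-15*(-13)))² = (-3 + 4*195)² = (-3 + 780)² = 777² = 603729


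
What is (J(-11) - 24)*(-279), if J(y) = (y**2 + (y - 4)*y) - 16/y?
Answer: -808542/11 ≈ -73504.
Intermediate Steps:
J(y) = y**2 - 16/y + y*(-4 + y) (J(y) = (y**2 + (-4 + y)*y) - 16/y = (y**2 + y*(-4 + y)) - 16/y = y**2 - 16/y + y*(-4 + y))
(J(-11) - 24)*(-279) = (2*(-8 + (-11)**2*(-2 - 11))/(-11) - 24)*(-279) = (2*(-1/11)*(-8 + 121*(-13)) - 24)*(-279) = (2*(-1/11)*(-8 - 1573) - 24)*(-279) = (2*(-1/11)*(-1581) - 24)*(-279) = (3162/11 - 24)*(-279) = (2898/11)*(-279) = -808542/11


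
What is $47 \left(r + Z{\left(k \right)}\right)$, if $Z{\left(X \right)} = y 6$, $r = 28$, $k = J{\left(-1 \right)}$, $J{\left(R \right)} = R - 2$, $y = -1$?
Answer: $1034$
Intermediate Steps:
$J{\left(R \right)} = -2 + R$
$k = -3$ ($k = -2 - 1 = -3$)
$Z{\left(X \right)} = -6$ ($Z{\left(X \right)} = \left(-1\right) 6 = -6$)
$47 \left(r + Z{\left(k \right)}\right) = 47 \left(28 - 6\right) = 47 \cdot 22 = 1034$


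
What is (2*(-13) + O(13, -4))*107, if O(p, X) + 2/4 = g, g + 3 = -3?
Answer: -6955/2 ≈ -3477.5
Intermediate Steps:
g = -6 (g = -3 - 3 = -6)
O(p, X) = -13/2 (O(p, X) = -1/2 - 6 = -13/2)
(2*(-13) + O(13, -4))*107 = (2*(-13) - 13/2)*107 = (-26 - 13/2)*107 = -65/2*107 = -6955/2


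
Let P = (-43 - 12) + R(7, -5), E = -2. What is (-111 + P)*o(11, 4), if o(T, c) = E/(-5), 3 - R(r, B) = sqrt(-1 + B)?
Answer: -326/5 - 2*I*sqrt(6)/5 ≈ -65.2 - 0.9798*I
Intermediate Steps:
R(r, B) = 3 - sqrt(-1 + B)
P = -52 - I*sqrt(6) (P = (-43 - 12) + (3 - sqrt(-1 - 5)) = -55 + (3 - sqrt(-6)) = -55 + (3 - I*sqrt(6)) = -52 - I*sqrt(6) ≈ -52.0 - 2.4495*I)
o(T, c) = 2/5 (o(T, c) = -2/(-5) = -2*(-1/5) = 2/5)
(-111 + P)*o(11, 4) = (-111 + (-52 - I*sqrt(6)))*(2/5) = (-163 - I*sqrt(6))*(2/5) = -326/5 - 2*I*sqrt(6)/5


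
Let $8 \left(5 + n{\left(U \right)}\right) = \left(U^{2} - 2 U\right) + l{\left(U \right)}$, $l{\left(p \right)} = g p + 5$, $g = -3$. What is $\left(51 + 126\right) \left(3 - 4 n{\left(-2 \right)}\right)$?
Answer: $\frac{4779}{2} \approx 2389.5$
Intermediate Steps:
$l{\left(p \right)} = 5 - 3 p$ ($l{\left(p \right)} = - 3 p + 5 = 5 - 3 p$)
$n{\left(U \right)} = - \frac{35}{8} - \frac{5 U}{8} + \frac{U^{2}}{8}$ ($n{\left(U \right)} = -5 + \frac{\left(U^{2} - 2 U\right) - \left(-5 + 3 U\right)}{8} = -5 + \frac{5 + U^{2} - 5 U}{8} = -5 + \left(\frac{5}{8} - \frac{5 U}{8} + \frac{U^{2}}{8}\right) = - \frac{35}{8} - \frac{5 U}{8} + \frac{U^{2}}{8}$)
$\left(51 + 126\right) \left(3 - 4 n{\left(-2 \right)}\right) = \left(51 + 126\right) \left(3 - 4 \left(- \frac{35}{8} - - \frac{5}{4} + \frac{\left(-2\right)^{2}}{8}\right)\right) = 177 \left(3 - 4 \left(- \frac{35}{8} + \frac{5}{4} + \frac{1}{8} \cdot 4\right)\right) = 177 \left(3 - 4 \left(- \frac{35}{8} + \frac{5}{4} + \frac{1}{2}\right)\right) = 177 \left(3 - - \frac{21}{2}\right) = 177 \left(3 + \frac{21}{2}\right) = 177 \cdot \frac{27}{2} = \frac{4779}{2}$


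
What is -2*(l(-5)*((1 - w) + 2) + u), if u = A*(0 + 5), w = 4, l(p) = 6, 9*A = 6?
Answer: 16/3 ≈ 5.3333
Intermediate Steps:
A = ⅔ (A = (⅑)*6 = ⅔ ≈ 0.66667)
u = 10/3 (u = 2*(0 + 5)/3 = (⅔)*5 = 10/3 ≈ 3.3333)
-2*(l(-5)*((1 - w) + 2) + u) = -2*(6*((1 - 1*4) + 2) + 10/3) = -2*(6*((1 - 4) + 2) + 10/3) = -2*(6*(-3 + 2) + 10/3) = -2*(6*(-1) + 10/3) = -2*(-6 + 10/3) = -2*(-8/3) = 16/3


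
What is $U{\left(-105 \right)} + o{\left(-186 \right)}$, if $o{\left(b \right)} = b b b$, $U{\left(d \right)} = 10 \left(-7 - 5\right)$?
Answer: $-6434976$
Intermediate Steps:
$U{\left(d \right)} = -120$ ($U{\left(d \right)} = 10 \left(-12\right) = -120$)
$o{\left(b \right)} = b^{3}$ ($o{\left(b \right)} = b^{2} b = b^{3}$)
$U{\left(-105 \right)} + o{\left(-186 \right)} = -120 + \left(-186\right)^{3} = -120 - 6434856 = -6434976$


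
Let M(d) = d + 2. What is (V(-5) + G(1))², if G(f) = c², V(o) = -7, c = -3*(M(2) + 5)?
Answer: 521284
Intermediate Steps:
M(d) = 2 + d
c = -27 (c = -3*((2 + 2) + 5) = -3*(4 + 5) = -3*9 = -27)
G(f) = 729 (G(f) = (-27)² = 729)
(V(-5) + G(1))² = (-7 + 729)² = 722² = 521284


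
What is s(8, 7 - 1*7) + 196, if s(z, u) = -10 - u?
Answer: 186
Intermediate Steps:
s(8, 7 - 1*7) + 196 = (-10 - (7 - 1*7)) + 196 = (-10 - (7 - 7)) + 196 = (-10 - 1*0) + 196 = (-10 + 0) + 196 = -10 + 196 = 186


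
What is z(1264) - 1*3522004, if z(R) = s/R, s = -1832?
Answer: -556476861/158 ≈ -3.5220e+6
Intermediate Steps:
z(R) = -1832/R
z(1264) - 1*3522004 = -1832/1264 - 1*3522004 = -1832*1/1264 - 3522004 = -229/158 - 3522004 = -556476861/158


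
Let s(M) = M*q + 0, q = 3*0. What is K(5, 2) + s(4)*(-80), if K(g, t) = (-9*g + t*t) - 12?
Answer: -53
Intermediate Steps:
q = 0
K(g, t) = -12 + t**2 - 9*g (K(g, t) = (-9*g + t**2) - 12 = (t**2 - 9*g) - 12 = -12 + t**2 - 9*g)
s(M) = 0 (s(M) = M*0 + 0 = 0 + 0 = 0)
K(5, 2) + s(4)*(-80) = (-12 + 2**2 - 9*5) + 0*(-80) = (-12 + 4 - 45) + 0 = -53 + 0 = -53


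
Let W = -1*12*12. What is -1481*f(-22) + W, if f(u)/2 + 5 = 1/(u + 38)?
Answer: 115847/8 ≈ 14481.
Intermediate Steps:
W = -144 (W = -12*12 = -144)
f(u) = -10 + 2/(38 + u) (f(u) = -10 + 2/(u + 38) = -10 + 2/(38 + u))
-1481*f(-22) + W = -2962*(-189 - 5*(-22))/(38 - 22) - 144 = -2962*(-189 + 110)/16 - 144 = -2962*(-79)/16 - 144 = -1481*(-79/8) - 144 = 116999/8 - 144 = 115847/8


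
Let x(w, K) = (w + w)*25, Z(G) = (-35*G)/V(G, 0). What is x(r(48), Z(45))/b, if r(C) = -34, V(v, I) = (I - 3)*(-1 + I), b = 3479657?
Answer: -1700/3479657 ≈ -0.00048855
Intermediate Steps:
V(v, I) = (-1 + I)*(-3 + I) (V(v, I) = (-3 + I)*(-1 + I) = (-1 + I)*(-3 + I))
Z(G) = -35*G/3 (Z(G) = (-35*G)/(3 + 0² - 4*0) = (-35*G)/(3 + 0 + 0) = -35*G/3)
x(w, K) = 50*w (x(w, K) = (2*w)*25 = 50*w)
x(r(48), Z(45))/b = (50*(-34))/3479657 = -1700*1/3479657 = -1700/3479657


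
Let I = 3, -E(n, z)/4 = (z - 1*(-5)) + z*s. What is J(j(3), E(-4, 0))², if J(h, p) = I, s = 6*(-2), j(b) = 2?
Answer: 9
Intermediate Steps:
s = -12
E(n, z) = -20 + 44*z (E(n, z) = -4*((z - 1*(-5)) + z*(-12)) = -4*((z + 5) - 12*z) = -4*((5 + z) - 12*z) = -4*(5 - 11*z) = -20 + 44*z)
J(h, p) = 3
J(j(3), E(-4, 0))² = 3² = 9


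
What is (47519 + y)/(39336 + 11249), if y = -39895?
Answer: 7624/50585 ≈ 0.15072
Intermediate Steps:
(47519 + y)/(39336 + 11249) = (47519 - 39895)/(39336 + 11249) = 7624/50585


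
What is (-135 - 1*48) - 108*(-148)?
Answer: 15801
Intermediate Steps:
(-135 - 1*48) - 108*(-148) = (-135 - 48) + 15984 = -183 + 15984 = 15801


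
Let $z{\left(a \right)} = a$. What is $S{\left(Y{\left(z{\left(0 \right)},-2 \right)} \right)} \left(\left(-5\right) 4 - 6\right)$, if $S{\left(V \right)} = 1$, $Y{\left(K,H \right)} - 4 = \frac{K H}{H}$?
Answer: $-26$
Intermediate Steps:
$Y{\left(K,H \right)} = 4 + K$ ($Y{\left(K,H \right)} = 4 + \frac{K H}{H} = 4 + \frac{H K}{H} = 4 + K$)
$S{\left(Y{\left(z{\left(0 \right)},-2 \right)} \right)} \left(\left(-5\right) 4 - 6\right) = 1 \left(\left(-5\right) 4 - 6\right) = 1 \left(-20 - 6\right) = 1 \left(-26\right) = -26$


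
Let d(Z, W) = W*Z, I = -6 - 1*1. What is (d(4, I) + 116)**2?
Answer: 7744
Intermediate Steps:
I = -7 (I = -6 - 1 = -7)
(d(4, I) + 116)**2 = (-7*4 + 116)**2 = (-28 + 116)**2 = 88**2 = 7744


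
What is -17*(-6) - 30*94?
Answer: -2718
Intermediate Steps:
-17*(-6) - 30*94 = 102 - 2820 = -2718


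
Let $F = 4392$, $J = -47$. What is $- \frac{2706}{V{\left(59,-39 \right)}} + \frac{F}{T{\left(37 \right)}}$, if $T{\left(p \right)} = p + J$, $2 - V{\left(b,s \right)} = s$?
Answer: $- \frac{2526}{5} \approx -505.2$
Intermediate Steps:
$V{\left(b,s \right)} = 2 - s$
$T{\left(p \right)} = -47 + p$ ($T{\left(p \right)} = p - 47 = -47 + p$)
$- \frac{2706}{V{\left(59,-39 \right)}} + \frac{F}{T{\left(37 \right)}} = - \frac{2706}{2 - -39} + \frac{4392}{-47 + 37} = - \frac{2706}{2 + 39} + \frac{4392}{-10} = - \frac{2706}{41} + 4392 \left(- \frac{1}{10}\right) = \left(-2706\right) \frac{1}{41} - \frac{2196}{5} = -66 - \frac{2196}{5} = - \frac{2526}{5}$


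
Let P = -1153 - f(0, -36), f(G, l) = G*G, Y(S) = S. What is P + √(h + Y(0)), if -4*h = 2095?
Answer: -1153 + I*√2095/2 ≈ -1153.0 + 22.886*I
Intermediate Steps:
f(G, l) = G²
h = -2095/4 (h = -¼*2095 = -2095/4 ≈ -523.75)
P = -1153 (P = -1153 - 1*0² = -1153 - 1*0 = -1153 + 0 = -1153)
P + √(h + Y(0)) = -1153 + √(-2095/4 + 0) = -1153 + √(-2095/4) = -1153 + I*√2095/2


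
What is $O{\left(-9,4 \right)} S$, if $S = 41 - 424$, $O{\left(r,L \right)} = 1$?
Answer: $-383$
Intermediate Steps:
$S = -383$ ($S = 41 - 424 = -383$)
$O{\left(-9,4 \right)} S = 1 \left(-383\right) = -383$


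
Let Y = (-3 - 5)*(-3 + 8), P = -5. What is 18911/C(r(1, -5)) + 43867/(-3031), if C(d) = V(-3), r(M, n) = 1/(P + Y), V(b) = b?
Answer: -57450842/9093 ≈ -6318.1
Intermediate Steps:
Y = -40 (Y = -8*5 = -40)
r(M, n) = -1/45 (r(M, n) = 1/(-5 - 40) = 1/(-45) = -1/45)
C(d) = -3
18911/C(r(1, -5)) + 43867/(-3031) = 18911/(-3) + 43867/(-3031) = 18911*(-⅓) + 43867*(-1/3031) = -18911/3 - 43867/3031 = -57450842/9093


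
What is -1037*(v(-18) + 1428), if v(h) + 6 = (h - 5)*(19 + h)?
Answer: -1450763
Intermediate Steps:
v(h) = -6 + (-5 + h)*(19 + h) (v(h) = -6 + (h - 5)*(19 + h) = -6 + (-5 + h)*(19 + h))
-1037*(v(-18) + 1428) = -1037*((-101 + (-18)² + 14*(-18)) + 1428) = -1037*((-101 + 324 - 252) + 1428) = -1037*(-29 + 1428) = -1037*1399 = -1450763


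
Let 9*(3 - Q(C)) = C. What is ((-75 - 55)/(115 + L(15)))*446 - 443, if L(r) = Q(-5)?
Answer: -994501/1067 ≈ -932.05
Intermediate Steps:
Q(C) = 3 - C/9
L(r) = 32/9 (L(r) = 3 - 1/9*(-5) = 3 + 5/9 = 32/9)
((-75 - 55)/(115 + L(15)))*446 - 443 = ((-75 - 55)/(115 + 32/9))*446 - 443 = -130/1067/9*446 - 443 = -130*9/1067*446 - 443 = -1170/1067*446 - 443 = -521820/1067 - 443 = -994501/1067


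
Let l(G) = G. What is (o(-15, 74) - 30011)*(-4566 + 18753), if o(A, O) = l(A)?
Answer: -425978862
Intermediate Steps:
o(A, O) = A
(o(-15, 74) - 30011)*(-4566 + 18753) = (-15 - 30011)*(-4566 + 18753) = -30026*14187 = -425978862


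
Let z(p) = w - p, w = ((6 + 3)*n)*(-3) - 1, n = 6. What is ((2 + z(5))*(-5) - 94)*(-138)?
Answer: -101568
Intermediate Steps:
w = -163 (w = ((6 + 3)*6)*(-3) - 1 = (9*6)*(-3) - 1 = 54*(-3) - 1 = -162 - 1 = -163)
z(p) = -163 - p
((2 + z(5))*(-5) - 94)*(-138) = ((2 + (-163 - 1*5))*(-5) - 94)*(-138) = ((2 + (-163 - 5))*(-5) - 94)*(-138) = ((2 - 168)*(-5) - 94)*(-138) = (-166*(-5) - 94)*(-138) = (830 - 94)*(-138) = 736*(-138) = -101568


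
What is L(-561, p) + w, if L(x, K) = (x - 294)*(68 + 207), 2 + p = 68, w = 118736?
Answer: -116389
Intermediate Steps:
p = 66 (p = -2 + 68 = 66)
L(x, K) = -80850 + 275*x (L(x, K) = (-294 + x)*275 = -80850 + 275*x)
L(-561, p) + w = (-80850 + 275*(-561)) + 118736 = (-80850 - 154275) + 118736 = -235125 + 118736 = -116389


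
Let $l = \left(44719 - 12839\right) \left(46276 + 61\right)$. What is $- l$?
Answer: $-1477223560$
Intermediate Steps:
$l = 1477223560$ ($l = 31880 \cdot 46337 = 1477223560$)
$- l = \left(-1\right) 1477223560 = -1477223560$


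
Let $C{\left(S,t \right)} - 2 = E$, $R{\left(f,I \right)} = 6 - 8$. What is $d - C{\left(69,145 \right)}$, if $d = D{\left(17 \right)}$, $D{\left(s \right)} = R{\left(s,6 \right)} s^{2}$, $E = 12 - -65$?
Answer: $-657$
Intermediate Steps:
$R{\left(f,I \right)} = -2$ ($R{\left(f,I \right)} = 6 - 8 = -2$)
$E = 77$ ($E = 12 + 65 = 77$)
$C{\left(S,t \right)} = 79$ ($C{\left(S,t \right)} = 2 + 77 = 79$)
$D{\left(s \right)} = - 2 s^{2}$
$d = -578$ ($d = - 2 \cdot 17^{2} = \left(-2\right) 289 = -578$)
$d - C{\left(69,145 \right)} = -578 - 79 = -657$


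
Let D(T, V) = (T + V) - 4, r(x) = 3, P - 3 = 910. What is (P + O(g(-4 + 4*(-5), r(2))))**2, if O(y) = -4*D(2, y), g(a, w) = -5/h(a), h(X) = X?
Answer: 30481441/36 ≈ 8.4671e+5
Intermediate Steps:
P = 913 (P = 3 + 910 = 913)
D(T, V) = -4 + T + V
g(a, w) = -5/a
O(y) = 8 - 4*y (O(y) = -4*(-4 + 2 + y) = -4*(-2 + y) = 8 - 4*y)
(P + O(g(-4 + 4*(-5), r(2))))**2 = (913 + (8 - (-20)/(-4 + 4*(-5))))**2 = (913 + (8 - (-20)/(-4 - 20)))**2 = (913 + (8 - (-20)/(-24)))**2 = (913 + (8 - (-20)*(-1)/24))**2 = (913 + (8 - 4*5/24))**2 = (913 + (8 - 5/6))**2 = (913 + 43/6)**2 = (5521/6)**2 = 30481441/36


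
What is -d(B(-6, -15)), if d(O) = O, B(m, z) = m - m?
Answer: 0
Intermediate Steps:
B(m, z) = 0
-d(B(-6, -15)) = -1*0 = 0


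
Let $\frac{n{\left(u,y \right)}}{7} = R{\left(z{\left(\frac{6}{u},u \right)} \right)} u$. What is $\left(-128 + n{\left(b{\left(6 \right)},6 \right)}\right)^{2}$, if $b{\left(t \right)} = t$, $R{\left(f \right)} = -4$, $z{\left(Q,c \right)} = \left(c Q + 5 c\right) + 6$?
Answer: $87616$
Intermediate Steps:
$z{\left(Q,c \right)} = 6 + 5 c + Q c$ ($z{\left(Q,c \right)} = \left(Q c + 5 c\right) + 6 = \left(5 c + Q c\right) + 6 = 6 + 5 c + Q c$)
$n{\left(u,y \right)} = - 28 u$ ($n{\left(u,y \right)} = 7 \left(- 4 u\right) = - 28 u$)
$\left(-128 + n{\left(b{\left(6 \right)},6 \right)}\right)^{2} = \left(-128 - 168\right)^{2} = \left(-296\right)^{2} = 87616$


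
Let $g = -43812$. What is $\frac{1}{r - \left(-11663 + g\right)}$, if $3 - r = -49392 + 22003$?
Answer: $\frac{1}{82867} \approx 1.2068 \cdot 10^{-5}$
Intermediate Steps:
$r = 27392$ ($r = 3 - \left(-49392 + 22003\right) = 3 - -27389 = 3 + 27389 = 27392$)
$\frac{1}{r - \left(-11663 + g\right)} = \frac{1}{27392 + \left(11663 - -43812\right)} = \frac{1}{27392 + \left(11663 + 43812\right)} = \frac{1}{27392 + 55475} = \frac{1}{82867}$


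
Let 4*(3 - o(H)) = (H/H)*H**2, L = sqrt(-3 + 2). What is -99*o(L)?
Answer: -1287/4 ≈ -321.75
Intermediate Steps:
L = I (L = sqrt(-1) = I ≈ 1.0*I)
o(H) = 3 - H**2/4 (o(H) = 3 - H/H*H**2/4 = 3 - H**2/4)
-99*o(L) = -99*(3 - I**2/4) = -99*(3 - 1/4*(-1)) = -99*(3 + 1/4) = -99*13/4 = -1287/4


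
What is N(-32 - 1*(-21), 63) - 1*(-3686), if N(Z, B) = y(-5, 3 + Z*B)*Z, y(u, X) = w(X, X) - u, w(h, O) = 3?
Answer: 3598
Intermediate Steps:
y(u, X) = 3 - u
N(Z, B) = 8*Z (N(Z, B) = (3 - 1*(-5))*Z = (3 + 5)*Z = 8*Z)
N(-32 - 1*(-21), 63) - 1*(-3686) = 8*(-32 - 1*(-21)) - 1*(-3686) = 8*(-32 + 21) + 3686 = 8*(-11) + 3686 = -88 + 3686 = 3598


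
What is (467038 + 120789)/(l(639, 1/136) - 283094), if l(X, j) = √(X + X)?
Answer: -83205148369/40071105779 - 1763481*√142/80142211558 ≈ -2.0767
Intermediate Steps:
l(X, j) = √2*√X (l(X, j) = √(2*X) = √2*√X)
(467038 + 120789)/(l(639, 1/136) - 283094) = (467038 + 120789)/(√2*√639 - 283094) = 587827/(√2*(3*√71) - 283094) = 587827/(3*√142 - 283094) = 587827/(-283094 + 3*√142)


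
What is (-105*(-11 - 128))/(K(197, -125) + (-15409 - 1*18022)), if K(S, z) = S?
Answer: -4865/11078 ≈ -0.43916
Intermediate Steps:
(-105*(-11 - 128))/(K(197, -125) + (-15409 - 1*18022)) = (-105*(-11 - 128))/(197 + (-15409 - 1*18022)) = (-105*(-139))/(197 + (-15409 - 18022)) = 14595/(197 - 33431) = 14595/(-33234) = 14595*(-1/33234) = -4865/11078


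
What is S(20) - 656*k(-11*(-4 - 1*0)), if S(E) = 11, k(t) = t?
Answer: -28853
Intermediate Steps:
S(20) - 656*k(-11*(-4 - 1*0)) = 11 - (-7216)*(-4 - 1*0) = 11 - (-7216)*(-4 + 0) = 11 - (-7216)*(-4) = 11 - 656*44 = 11 - 28864 = -28853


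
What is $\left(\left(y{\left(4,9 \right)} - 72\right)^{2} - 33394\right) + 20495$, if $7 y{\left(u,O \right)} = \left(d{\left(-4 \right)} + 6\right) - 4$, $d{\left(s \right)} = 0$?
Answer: $- \frac{380047}{49} \approx -7756.1$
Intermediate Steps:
$y{\left(u,O \right)} = \frac{2}{7}$ ($y{\left(u,O \right)} = \frac{\left(0 + 6\right) - 4}{7} = \frac{6 - 4}{7} = \frac{1}{7} \cdot 2 = \frac{2}{7}$)
$\left(\left(y{\left(4,9 \right)} - 72\right)^{2} - 33394\right) + 20495 = \left(\left(\frac{2}{7} - 72\right)^{2} - 33394\right) + 20495 = \left(\left(- \frac{502}{7}\right)^{2} - 33394\right) + 20495 = \left(\frac{252004}{49} - 33394\right) + 20495 = - \frac{1384302}{49} + 20495 = - \frac{380047}{49}$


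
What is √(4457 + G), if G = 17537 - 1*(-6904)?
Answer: √28898 ≈ 169.99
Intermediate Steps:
G = 24441 (G = 17537 + 6904 = 24441)
√(4457 + G) = √(4457 + 24441) = √28898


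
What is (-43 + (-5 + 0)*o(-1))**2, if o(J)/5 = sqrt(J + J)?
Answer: 599 + 2150*I*sqrt(2) ≈ 599.0 + 3040.6*I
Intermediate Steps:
o(J) = 5*sqrt(2)*sqrt(J) (o(J) = 5*sqrt(J + J) = 5*sqrt(2*J) = 5*(sqrt(2)*sqrt(J)) = 5*sqrt(2)*sqrt(J))
(-43 + (-5 + 0)*o(-1))**2 = (-43 + (-5 + 0)*(5*sqrt(2)*sqrt(-1)))**2 = (-43 - 25*sqrt(2)*I)**2 = (-43 - 25*I*sqrt(2))**2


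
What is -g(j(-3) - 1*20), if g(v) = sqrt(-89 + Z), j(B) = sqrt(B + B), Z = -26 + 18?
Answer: -I*sqrt(97) ≈ -9.8489*I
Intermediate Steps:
Z = -8
j(B) = sqrt(2)*sqrt(B) (j(B) = sqrt(2*B) = sqrt(2)*sqrt(B))
g(v) = I*sqrt(97) (g(v) = sqrt(-89 - 8) = sqrt(-97) = I*sqrt(97))
-g(j(-3) - 1*20) = -I*sqrt(97)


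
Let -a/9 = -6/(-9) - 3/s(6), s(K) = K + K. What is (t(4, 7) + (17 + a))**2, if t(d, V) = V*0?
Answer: 2809/16 ≈ 175.56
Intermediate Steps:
s(K) = 2*K
t(d, V) = 0
a = -15/4 (a = -9*(-6/(-9) - 3/(2*6)) = -9*(-6*(-1/9) - 3/12) = -9*(2/3 - 3*1/12) = -9*(2/3 - 1/4) = -9*5/12 = -15/4 ≈ -3.7500)
(t(4, 7) + (17 + a))**2 = (0 + (17 - 15/4))**2 = (0 + 53/4)**2 = (53/4)**2 = 2809/16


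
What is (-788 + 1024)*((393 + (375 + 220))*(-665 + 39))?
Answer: -145963168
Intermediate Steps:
(-788 + 1024)*((393 + (375 + 220))*(-665 + 39)) = 236*((393 + 595)*(-626)) = 236*(988*(-626)) = 236*(-618488) = -145963168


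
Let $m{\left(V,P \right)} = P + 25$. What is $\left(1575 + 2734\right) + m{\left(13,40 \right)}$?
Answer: $4374$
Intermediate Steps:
$m{\left(V,P \right)} = 25 + P$
$\left(1575 + 2734\right) + m{\left(13,40 \right)} = \left(1575 + 2734\right) + \left(25 + 40\right) = 4309 + 65 = 4374$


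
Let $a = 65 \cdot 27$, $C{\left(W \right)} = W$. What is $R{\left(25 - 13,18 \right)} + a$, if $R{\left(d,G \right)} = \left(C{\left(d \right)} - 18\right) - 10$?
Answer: $1739$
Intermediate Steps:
$a = 1755$
$R{\left(d,G \right)} = -28 + d$ ($R{\left(d,G \right)} = \left(d - 18\right) - 10 = \left(-18 + d\right) - 10 = -28 + d$)
$R{\left(25 - 13,18 \right)} + a = \left(-28 + \left(25 - 13\right)\right) + 1755 = \left(-28 + 12\right) + 1755 = -16 + 1755 = 1739$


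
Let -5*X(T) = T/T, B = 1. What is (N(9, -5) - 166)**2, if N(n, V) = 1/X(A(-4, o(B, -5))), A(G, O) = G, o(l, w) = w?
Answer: 29241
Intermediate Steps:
X(T) = -1/5 (X(T) = -T/(5*T) = -1/5*1 = -1/5)
N(n, V) = -5 (N(n, V) = 1/(-1/5) = -5)
(N(9, -5) - 166)**2 = (-5 - 166)**2 = (-171)**2 = 29241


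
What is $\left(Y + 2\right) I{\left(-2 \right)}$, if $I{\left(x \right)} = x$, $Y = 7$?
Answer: $-18$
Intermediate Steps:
$\left(Y + 2\right) I{\left(-2 \right)} = \left(7 + 2\right) \left(-2\right) = 9 \left(-2\right) = -18$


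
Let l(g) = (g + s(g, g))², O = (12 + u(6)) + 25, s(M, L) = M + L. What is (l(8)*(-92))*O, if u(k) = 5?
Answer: -2225664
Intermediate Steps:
s(M, L) = L + M
O = 42 (O = (12 + 5) + 25 = 17 + 25 = 42)
l(g) = 9*g² (l(g) = (g + (g + g))² = (g + 2*g)² = (3*g)² = 9*g²)
(l(8)*(-92))*O = ((9*8²)*(-92))*42 = ((9*64)*(-92))*42 = (576*(-92))*42 = -52992*42 = -2225664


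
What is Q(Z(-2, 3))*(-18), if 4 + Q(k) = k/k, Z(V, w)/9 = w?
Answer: 54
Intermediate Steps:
Z(V, w) = 9*w
Q(k) = -3 (Q(k) = -4 + k/k = -4 + 1 = -3)
Q(Z(-2, 3))*(-18) = -3*(-18) = 54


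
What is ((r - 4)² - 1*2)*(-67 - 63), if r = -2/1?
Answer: -4420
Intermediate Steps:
r = -2 (r = -2*1 = -2)
((r - 4)² - 1*2)*(-67 - 63) = ((-2 - 4)² - 1*2)*(-67 - 63) = ((-6)² - 2)*(-130) = (36 - 2)*(-130) = 34*(-130) = -4420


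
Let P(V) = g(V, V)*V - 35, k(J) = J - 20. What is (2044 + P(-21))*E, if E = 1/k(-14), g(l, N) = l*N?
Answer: 3626/17 ≈ 213.29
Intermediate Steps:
k(J) = -20 + J
g(l, N) = N*l
P(V) = -35 + V**3 (P(V) = (V*V)*V - 35 = V**2*V - 35 = V**3 - 35 = -35 + V**3)
E = -1/34 (E = 1/(-20 - 14) = 1/(-34) = -1/34 ≈ -0.029412)
(2044 + P(-21))*E = (2044 + (-35 + (-21)**3))*(-1/34) = (2044 + (-35 - 9261))*(-1/34) = (2044 - 9296)*(-1/34) = -7252*(-1/34) = 3626/17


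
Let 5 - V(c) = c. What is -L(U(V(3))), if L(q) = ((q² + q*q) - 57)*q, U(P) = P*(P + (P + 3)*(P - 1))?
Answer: -4690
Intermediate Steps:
V(c) = 5 - c
U(P) = P*(P + (-1 + P)*(3 + P)) (U(P) = P*(P + (3 + P)*(-1 + P)) = P*(P + (-1 + P)*(3 + P)))
L(q) = q*(-57 + 2*q²) (L(q) = ((q² + q²) - 57)*q = (2*q² - 57)*q = (-57 + 2*q²)*q = q*(-57 + 2*q²))
-L(U(V(3))) = -(5 - 1*3)*(-3 + (5 - 1*3)² + 3*(5 - 1*3))*(-57 + 2*((5 - 1*3)*(-3 + (5 - 1*3)² + 3*(5 - 1*3)))²) = -(5 - 3)*(-3 + (5 - 3)² + 3*(5 - 3))*(-57 + 2*((5 - 3)*(-3 + (5 - 3)² + 3*(5 - 3)))²) = -2*(-3 + 2² + 3*2)*(-57 + 2*(2*(-3 + 2² + 3*2))²) = -2*(-3 + 4 + 6)*(-57 + 2*(2*(-3 + 4 + 6))²) = -2*7*(-57 + 2*(2*7)²) = -14*(-57 + 2*14²) = -14*(-57 + 2*196) = -14*(-57 + 392) = -14*335 = -1*4690 = -4690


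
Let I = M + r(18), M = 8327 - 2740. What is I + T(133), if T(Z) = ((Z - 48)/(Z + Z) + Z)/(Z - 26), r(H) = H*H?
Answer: 168274345/28462 ≈ 5912.2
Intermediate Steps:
r(H) = H²
M = 5587
T(Z) = (Z + (-48 + Z)/(2*Z))/(-26 + Z) (T(Z) = ((-48 + Z)/((2*Z)) + Z)/(-26 + Z) = ((-48 + Z)*(1/(2*Z)) + Z)/(-26 + Z) = ((-48 + Z)/(2*Z) + Z)/(-26 + Z) = (Z + (-48 + Z)/(2*Z))/(-26 + Z))
I = 5911 (I = 5587 + 18² = 5587 + 324 = 5911)
I + T(133) = 5911 + (-24 + 133² + (½)*133)/(133*(-26 + 133)) = 5911 + (1/133)*(-24 + 17689 + 133/2)/107 = 5911 + (1/133)*(1/107)*(35463/2) = 5911 + 35463/28462 = 168274345/28462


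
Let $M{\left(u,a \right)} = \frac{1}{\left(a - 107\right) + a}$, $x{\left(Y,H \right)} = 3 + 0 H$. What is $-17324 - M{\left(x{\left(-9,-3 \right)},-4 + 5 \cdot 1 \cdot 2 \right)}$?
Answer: $- \frac{1645779}{95} \approx -17324.0$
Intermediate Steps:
$x{\left(Y,H \right)} = 3$ ($x{\left(Y,H \right)} = 3 + 0 = 3$)
$M{\left(u,a \right)} = \frac{1}{-107 + 2 a}$ ($M{\left(u,a \right)} = \frac{1}{\left(a - 107\right) + a} = \frac{1}{\left(-107 + a\right) + a} = \frac{1}{-107 + 2 a}$)
$-17324 - M{\left(x{\left(-9,-3 \right)},-4 + 5 \cdot 1 \cdot 2 \right)} = -17324 - \frac{1}{-107 + 2 \left(-4 + 5 \cdot 1 \cdot 2\right)} = -17324 - \frac{1}{-107 + 2 \left(-4 + 5 \cdot 2\right)} = -17324 - \frac{1}{-107 + 2 \left(-4 + 10\right)} = -17324 - \frac{1}{-107 + 2 \cdot 6} = -17324 - \frac{1}{-107 + 12} = -17324 - \frac{1}{-95} = -17324 - - \frac{1}{95} = -17324 + \frac{1}{95} = - \frac{1645779}{95}$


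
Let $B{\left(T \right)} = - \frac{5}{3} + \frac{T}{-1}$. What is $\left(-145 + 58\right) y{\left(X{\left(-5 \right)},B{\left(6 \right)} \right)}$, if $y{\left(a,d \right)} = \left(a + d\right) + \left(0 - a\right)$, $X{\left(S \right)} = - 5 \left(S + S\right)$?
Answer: $667$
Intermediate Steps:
$B{\left(T \right)} = - \frac{5}{3} - T$ ($B{\left(T \right)} = \left(-5\right) \frac{1}{3} + T \left(-1\right) = - \frac{5}{3} - T$)
$X{\left(S \right)} = - 10 S$ ($X{\left(S \right)} = - 5 \cdot 2 S = - 10 S$)
$y{\left(a,d \right)} = d$ ($y{\left(a,d \right)} = \left(a + d\right) - a = d$)
$\left(-145 + 58\right) y{\left(X{\left(-5 \right)},B{\left(6 \right)} \right)} = \left(-145 + 58\right) \left(- \frac{5}{3} - 6\right) = - 87 \left(- \frac{5}{3} - 6\right) = \left(-87\right) \left(- \frac{23}{3}\right) = 667$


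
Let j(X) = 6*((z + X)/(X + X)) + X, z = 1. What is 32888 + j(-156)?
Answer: 1702219/52 ≈ 32735.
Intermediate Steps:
j(X) = X + 3*(1 + X)/X (j(X) = 6*((1 + X)/(X + X)) + X = 6*((1 + X)/((2*X))) + X = 6*((1 + X)*(1/(2*X))) + X = 6*((1 + X)/(2*X)) + X = 3*(1 + X)/X + X = X + 3*(1 + X)/X)
32888 + j(-156) = 32888 + (3 - 156 + 3/(-156)) = 32888 + (3 - 156 + 3*(-1/156)) = 32888 + (3 - 156 - 1/52) = 32888 - 7957/52 = 1702219/52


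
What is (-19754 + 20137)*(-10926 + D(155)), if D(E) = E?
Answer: -4125293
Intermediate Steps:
(-19754 + 20137)*(-10926 + D(155)) = (-19754 + 20137)*(-10926 + 155) = 383*(-10771) = -4125293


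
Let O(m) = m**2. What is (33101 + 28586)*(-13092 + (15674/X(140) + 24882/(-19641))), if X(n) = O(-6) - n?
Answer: -278136379728825/340444 ≈ -8.1698e+8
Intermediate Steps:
X(n) = 36 - n (X(n) = (-6)**2 - n = 36 - n)
(33101 + 28586)*(-13092 + (15674/X(140) + 24882/(-19641))) = (33101 + 28586)*(-13092 + (15674/(36 - 1*140) + 24882/(-19641))) = 61687*(-13092 + (15674/(36 - 140) + 24882*(-1/19641))) = 61687*(-13092 + (15674/(-104) - 8294/6547)) = 61687*(-13092 + (15674*(-1/104) - 8294/6547)) = 61687*(-13092 + (-7837/52 - 8294/6547)) = 61687*(-13092 - 51740127/340444) = 61687*(-4508832975/340444) = -278136379728825/340444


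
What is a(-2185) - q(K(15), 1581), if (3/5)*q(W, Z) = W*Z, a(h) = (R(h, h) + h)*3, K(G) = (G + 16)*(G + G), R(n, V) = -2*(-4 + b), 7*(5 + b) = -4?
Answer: -17199333/7 ≈ -2.4570e+6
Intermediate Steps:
b = -39/7 (b = -5 + (1/7)*(-4) = -5 - 4/7 = -39/7 ≈ -5.5714)
R(n, V) = 134/7 (R(n, V) = -2*(-4 - 39/7) = -2*(-67/7) = 134/7)
K(G) = 2*G*(16 + G) (K(G) = (16 + G)*(2*G) = 2*G*(16 + G))
a(h) = 402/7 + 3*h (a(h) = (134/7 + h)*3 = 402/7 + 3*h)
q(W, Z) = 5*W*Z/3 (q(W, Z) = 5*(W*Z)/3 = 5*W*Z/3)
a(-2185) - q(K(15), 1581) = (402/7 + 3*(-2185)) - 5*2*15*(16 + 15)*1581/3 = (402/7 - 6555) - 5*2*15*31*1581/3 = -45483/7 - 5*930*1581/3 = -45483/7 - 1*2450550 = -45483/7 - 2450550 = -17199333/7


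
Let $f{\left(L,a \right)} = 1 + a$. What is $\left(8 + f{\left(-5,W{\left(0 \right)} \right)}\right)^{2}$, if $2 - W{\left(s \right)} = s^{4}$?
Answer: $121$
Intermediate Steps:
$W{\left(s \right)} = 2 - s^{4}$
$\left(8 + f{\left(-5,W{\left(0 \right)} \right)}\right)^{2} = \left(8 + \left(1 + \left(2 - 0^{4}\right)\right)\right)^{2} = \left(8 + \left(1 + \left(2 - 0\right)\right)\right)^{2} = \left(8 + \left(1 + \left(2 + 0\right)\right)\right)^{2} = \left(8 + \left(1 + 2\right)\right)^{2} = \left(8 + 3\right)^{2} = 11^{2} = 121$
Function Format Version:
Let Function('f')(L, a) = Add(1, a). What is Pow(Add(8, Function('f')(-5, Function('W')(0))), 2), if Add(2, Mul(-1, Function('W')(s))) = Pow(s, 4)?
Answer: 121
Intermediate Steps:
Function('W')(s) = Add(2, Mul(-1, Pow(s, 4)))
Pow(Add(8, Function('f')(-5, Function('W')(0))), 2) = Pow(Add(8, Add(1, Add(2, Mul(-1, Pow(0, 4))))), 2) = Pow(Add(8, Add(1, Add(2, Mul(-1, 0)))), 2) = Pow(Add(8, Add(1, Add(2, 0))), 2) = Pow(Add(8, Add(1, 2)), 2) = Pow(Add(8, 3), 2) = Pow(11, 2) = 121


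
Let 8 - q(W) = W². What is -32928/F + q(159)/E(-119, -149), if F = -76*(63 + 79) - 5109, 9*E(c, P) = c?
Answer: 3620712189/1892219 ≈ 1913.5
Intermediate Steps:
E(c, P) = c/9
F = -15901 (F = -76*142 - 5109 = -10792 - 5109 = -15901)
q(W) = 8 - W²
-32928/F + q(159)/E(-119, -149) = -32928/(-15901) + (8 - 1*159²)/(((⅑)*(-119))) = -32928*(-1/15901) + (8 - 1*25281)/(-119/9) = 32928/15901 + (8 - 25281)*(-9/119) = 32928/15901 - 25273*(-9/119) = 32928/15901 + 227457/119 = 3620712189/1892219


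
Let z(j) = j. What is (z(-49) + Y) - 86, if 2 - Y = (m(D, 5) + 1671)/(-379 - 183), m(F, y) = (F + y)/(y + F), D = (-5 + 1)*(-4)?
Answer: -36537/281 ≈ -130.02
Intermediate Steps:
D = 16 (D = -4*(-4) = 16)
m(F, y) = 1 (m(F, y) = (F + y)/(F + y) = 1)
Y = 1398/281 (Y = 2 - (1 + 1671)/(-379 - 183) = 2 - 1672/(-562) = 2 - 1672*(-1)/562 = 2 - 1*(-836/281) = 2 + 836/281 = 1398/281 ≈ 4.9751)
(z(-49) + Y) - 86 = (-49 + 1398/281) - 86 = -12371/281 - 86 = -36537/281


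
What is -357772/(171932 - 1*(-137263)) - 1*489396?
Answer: -151319153992/309195 ≈ -4.8940e+5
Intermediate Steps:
-357772/(171932 - 1*(-137263)) - 1*489396 = -357772/(171932 + 137263) - 489396 = -357772/309195 - 489396 = -151319153992/309195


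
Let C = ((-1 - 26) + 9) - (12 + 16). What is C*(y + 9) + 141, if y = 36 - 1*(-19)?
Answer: -2803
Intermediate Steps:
y = 55 (y = 36 + 19 = 55)
C = -46 (C = (-27 + 9) - 1*28 = -18 - 28 = -46)
C*(y + 9) + 141 = -46*(55 + 9) + 141 = -46*64 + 141 = -2944 + 141 = -2803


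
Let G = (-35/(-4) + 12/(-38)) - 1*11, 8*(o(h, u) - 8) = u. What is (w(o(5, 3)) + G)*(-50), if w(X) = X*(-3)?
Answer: 105225/76 ≈ 1384.5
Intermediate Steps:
o(h, u) = 8 + u/8
w(X) = -3*X
G = -195/76 (G = (-35*(-¼) + 12*(-1/38)) - 11 = (35/4 - 6/19) - 11 = 641/76 - 11 = -195/76 ≈ -2.5658)
(w(o(5, 3)) + G)*(-50) = (-3*(8 + (⅛)*3) - 195/76)*(-50) = (-3*(8 + 3/8) - 195/76)*(-50) = (-3*67/8 - 195/76)*(-50) = (-201/8 - 195/76)*(-50) = -4209/152*(-50) = 105225/76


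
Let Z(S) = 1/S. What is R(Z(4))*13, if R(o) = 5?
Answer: 65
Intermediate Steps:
Z(S) = 1/S
R(Z(4))*13 = 5*13 = 65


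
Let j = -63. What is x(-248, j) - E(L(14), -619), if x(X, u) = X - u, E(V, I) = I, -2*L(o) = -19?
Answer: 434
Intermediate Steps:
L(o) = 19/2 (L(o) = -½*(-19) = 19/2)
x(-248, j) - E(L(14), -619) = (-248 - 1*(-63)) - 1*(-619) = (-248 + 63) + 619 = -185 + 619 = 434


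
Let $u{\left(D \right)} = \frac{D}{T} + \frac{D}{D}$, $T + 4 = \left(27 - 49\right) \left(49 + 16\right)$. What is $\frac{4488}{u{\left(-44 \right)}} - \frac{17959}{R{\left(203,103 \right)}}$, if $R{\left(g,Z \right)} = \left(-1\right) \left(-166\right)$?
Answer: $\frac{520899035}{122674} \approx 4246.2$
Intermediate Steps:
$T = -1434$ ($T = -4 + \left(27 - 49\right) \left(49 + 16\right) = -4 - 1430 = -1434$)
$u{\left(D \right)} = 1 - \frac{D}{1434}$ ($u{\left(D \right)} = \frac{D}{-1434} + \frac{D}{D} = D \left(- \frac{1}{1434}\right) + 1 = - \frac{D}{1434} + 1 = 1 - \frac{D}{1434}$)
$R{\left(g,Z \right)} = 166$
$\frac{4488}{u{\left(-44 \right)}} - \frac{17959}{R{\left(203,103 \right)}} = \frac{4488}{1 - - \frac{22}{717}} - \frac{17959}{166} = \frac{4488}{1 + \frac{22}{717}} - \frac{17959}{166} = \frac{4488}{\frac{739}{717}} - \frac{17959}{166} = 4488 \cdot \frac{717}{739} - \frac{17959}{166} = \frac{3217896}{739} - \frac{17959}{166} = \frac{520899035}{122674}$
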